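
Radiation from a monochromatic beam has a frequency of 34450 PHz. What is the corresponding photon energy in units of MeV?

0.142 MeV

In SI units: f = 34450 PHz = 3.445 × 10^19 Hz.
Apply E = hf: E = 2.283 × 10^-14 J.
Converting to MeV: E = 0.1425 MeV ≈ 0.142 MeV.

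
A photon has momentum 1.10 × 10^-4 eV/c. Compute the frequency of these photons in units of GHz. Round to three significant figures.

26.6 GHz

First convert: p = 1.10 × 10^-4 eV/c = 5.8787 × 10^-32 kg·m/s.
For a photon f = pc/h, so f = 2.660 × 10^10 Hz.
Converting to GHz: f = 26.60 GHz ≈ 26.6 GHz.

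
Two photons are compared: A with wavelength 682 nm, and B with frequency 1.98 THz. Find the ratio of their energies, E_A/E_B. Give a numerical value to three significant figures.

222

E_A = 2.913e-19 J (from wavelength = 682 nm, via E = hc/λ).
E_B = 1.312e-21 J (from frequency = 1.98 THz, via E = hf).
Ratio = 2.913e-19 / 1.312e-21 = 222.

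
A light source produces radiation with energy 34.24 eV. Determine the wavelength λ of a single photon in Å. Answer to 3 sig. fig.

362 Å

In SI units: E = 34.24 eV = 5.4859·10^-18 J.
Apply λ = hc/E: λ = 3.621·10^-8 m.
Converting to Å: λ = 362.1 Å ≈ 362 Å.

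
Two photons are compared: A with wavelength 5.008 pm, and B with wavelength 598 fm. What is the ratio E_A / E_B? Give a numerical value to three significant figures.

0.119

E_A = 3.967 × 10^-14 J (from wavelength = 5.008 pm, via E = hc/λ).
E_B = 3.322 × 10^-13 J (from wavelength = 598 fm, via E = hc/λ).
Ratio = 3.967 × 10^-14 / 3.322 × 10^-13 = 0.119.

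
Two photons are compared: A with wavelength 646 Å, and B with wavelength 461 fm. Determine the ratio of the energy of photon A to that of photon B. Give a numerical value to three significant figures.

7.14e-6

E_A = 3.075e-18 J (from wavelength = 646 Å, via E = hc/λ).
E_B = 4.309e-13 J (from wavelength = 461 fm, via E = hc/λ).
Ratio = 3.075e-18 / 4.309e-13 = 7.14e-6.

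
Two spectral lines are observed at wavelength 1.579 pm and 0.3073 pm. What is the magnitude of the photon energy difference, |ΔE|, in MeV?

3.25 MeV

Using E = hc/λ: E₁ = 1.2580 × 10^-13 J, E₂ = 6.4642 × 10^-13 J.
|ΔE| = |1.2580 × 10^-13 − 6.4642 × 10^-13| = 5.21 × 10^-13 J = 3.25 MeV.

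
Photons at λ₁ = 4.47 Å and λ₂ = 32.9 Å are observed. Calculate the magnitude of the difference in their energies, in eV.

Using E = hc/λ: E₁ = 4.444·10^-16 J, E₂ = 6.038·10^-17 J.
|ΔE| = |4.444·10^-16 − 6.038·10^-17| = 3.84·10^-16 J = 2400 eV.

2400 eV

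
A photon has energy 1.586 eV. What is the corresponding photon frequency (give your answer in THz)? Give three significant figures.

383 THz

First convert: E = 1.586 eV = 2.5411e-19 J.
For a photon f = E/h, so f = 3.835e14 Hz.
Converting to THz: f = 383.5 THz ≈ 383 THz.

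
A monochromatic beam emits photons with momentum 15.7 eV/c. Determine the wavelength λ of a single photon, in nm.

First convert: p = 15.7 eV/c = 8.3905 × 10^-27 kg·m/s.
Apply λ = h/p: λ = 7.897 × 10^-8 m.
Converting to nm: λ = 78.97 nm ≈ 79.0 nm.

79.0 nm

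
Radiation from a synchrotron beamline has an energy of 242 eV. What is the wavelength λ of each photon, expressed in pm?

Take h = 6.62607015 × 10^-34 J·s, c = 2.99792458 × 10^8 m/s, 1 eV = 1.602176634 × 10^-19 J.
In SI units: E = 242 eV = 3.8773 × 10^-17 J.
For a photon λ = hc/E, so λ = 5.123 × 10^-9 m.
Converting to pm: λ = 5123 pm ≈ 5120 pm.

5120 pm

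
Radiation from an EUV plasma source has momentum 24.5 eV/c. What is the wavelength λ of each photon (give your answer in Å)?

In SI units: p = 24.5 eV/c = 1.3094 × 10^-26 kg·m/s.
For a photon λ = h/p, so λ = 5.061 × 10^-8 m.
Converting to Å: λ = 506.1 Å ≈ 506 Å.

506 Å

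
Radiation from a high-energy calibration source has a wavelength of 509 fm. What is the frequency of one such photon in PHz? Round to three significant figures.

(c = 2.99792458e8 m/s.)
In SI units: λ = 509 fm = 5.09e-13 m.
Since f = c/λ for a photon, f = 5.890e20 Hz.
Converting to PHz: f = 589000 PHz ≈ 5.89e5 PHz.

5.89e5 PHz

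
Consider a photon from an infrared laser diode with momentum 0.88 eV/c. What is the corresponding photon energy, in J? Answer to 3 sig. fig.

1.41 × 10^-19 J

In SI units: p = 0.88 eV/c = 4.7030 × 10^-28 kg·m/s.
For a photon E = pc, so E = 1.410 × 10^-19 J.
So E ≈ 1.41 × 10^-19 J.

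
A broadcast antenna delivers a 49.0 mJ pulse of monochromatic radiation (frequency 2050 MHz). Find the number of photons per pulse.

3.61e22 photons

Per-photon energy: E = 1.358e-24 J (from frequency = 2050 MHz).
N = E_total / E_photon = 0.0490 J / 1.358e-24 J = 3.61e22.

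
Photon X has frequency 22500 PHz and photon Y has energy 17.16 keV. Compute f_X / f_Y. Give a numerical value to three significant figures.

5.42

f_X = 2.250e19 Hz (from frequency = 22500 PHz, via f given directly).
f_Y = 4.149e18 Hz (from energy = 17.16 keV, via f = E/h).
Ratio = 2.250e19 / 4.149e18 = 5.42.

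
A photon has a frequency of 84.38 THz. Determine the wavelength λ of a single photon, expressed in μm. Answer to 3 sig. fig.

Use c = 2.99792458e8 m/s.
Convert to SI: f = 84.38 THz = 8.438e13 Hz.
For a photon λ = c/f, so λ = 3.553e-6 m.
Converting to μm: λ = 3.553 μm ≈ 3.55 μm.

3.55 μm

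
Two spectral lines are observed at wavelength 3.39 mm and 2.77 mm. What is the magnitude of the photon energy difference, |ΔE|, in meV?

Using E = hc/λ: E₁ = 5.860·10^-23 J, E₂ = 7.171·10^-23 J.
|ΔE| = |5.860·10^-23 − 7.171·10^-23| = 1.31·10^-23 J = 0.0819 meV.

0.0819 meV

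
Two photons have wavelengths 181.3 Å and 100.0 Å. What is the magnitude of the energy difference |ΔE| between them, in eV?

Using E = hc/λ: E₁ = 1.0957e-17 J, E₂ = 1.9864e-17 J.
|ΔE| = |1.0957e-17 − 1.9864e-17| = 8.91e-18 J = 55.6 eV.

55.6 eV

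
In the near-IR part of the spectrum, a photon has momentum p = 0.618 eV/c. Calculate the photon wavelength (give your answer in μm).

2.01 μm

Convert to SI: p = 0.618 eV/c = 3.3028e-28 kg·m/s.
Apply λ = h/p: λ = 2.006e-6 m.
Converting to μm: λ = 2.006 μm ≈ 2.01 μm.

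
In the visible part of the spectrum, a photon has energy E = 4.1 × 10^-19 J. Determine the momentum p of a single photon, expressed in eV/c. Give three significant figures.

2.56 eV/c

(c = 2.99792458 × 10^8 m/s, 1 eV = 1.602176634 × 10^-19 J.)
Apply p = E/c: p = 1.368 × 10^-27 kg·m/s.
Converting to eV/c: p = 2.559 eV/c ≈ 2.56 eV/c.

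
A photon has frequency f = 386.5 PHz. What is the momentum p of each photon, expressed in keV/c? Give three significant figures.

1.60 keV/c

First convert: f = 386.5 PHz = 3.865e17 Hz.
For a photon p = hf/c, so p = 8.542e-25 kg·m/s.
Converting to keV/c: p = 1.598 keV/c ≈ 1.60 keV/c.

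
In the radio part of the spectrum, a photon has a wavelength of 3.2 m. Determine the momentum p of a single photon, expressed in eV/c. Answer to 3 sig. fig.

Take h = 6.62607015e-34 J·s, c = 2.99792458e8 m/s, 1 eV = 1.602176634e-19 J.
Apply p = h/λ: p = 2.071e-34 kg·m/s.
Converting to eV/c: p = 3.875e-7 eV/c ≈ 3.87e-7 eV/c.

3.87e-7 eV/c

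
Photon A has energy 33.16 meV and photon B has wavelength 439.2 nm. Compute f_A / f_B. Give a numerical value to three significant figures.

0.0117

f_A = 8.018·10^12 Hz (from energy = 33.16 meV, via f = E/h).
f_B = 6.826·10^14 Hz (from wavelength = 439.2 nm, via f = c/λ).
Ratio = 8.018·10^12 / 6.826·10^14 = 0.0117.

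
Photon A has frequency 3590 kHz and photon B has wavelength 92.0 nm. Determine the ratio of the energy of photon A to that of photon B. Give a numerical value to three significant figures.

E_A = 2.379e-27 J (from frequency = 3590 kHz, via E = hf).
E_B = 2.159e-18 J (from wavelength = 92.0 nm, via E = hc/λ).
Ratio = 2.379e-27 / 2.159e-18 = 1.10e-9.

1.10e-9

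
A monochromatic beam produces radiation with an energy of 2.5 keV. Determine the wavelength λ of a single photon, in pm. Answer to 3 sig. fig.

In SI units: E = 2.5 keV = 4.0054 × 10^-16 J.
The photon relation is λ = hc/E, giving λ = 4.959 × 10^-10 m.
Converting to pm: λ = 495.9 pm ≈ 496 pm.

496 pm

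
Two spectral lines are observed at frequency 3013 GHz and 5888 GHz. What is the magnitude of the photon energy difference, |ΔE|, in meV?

Using E = hf: E₁ = 1.9964e-21 J, E₂ = 3.9014e-21 J.
|ΔE| = |1.9964e-21 − 3.9014e-21| = 1.90e-21 J = 11.9 meV.

11.9 meV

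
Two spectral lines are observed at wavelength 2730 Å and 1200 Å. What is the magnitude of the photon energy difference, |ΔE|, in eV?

Using E = hc/λ: E₁ = 7.276 × 10^-19 J, E₂ = 1.655 × 10^-18 J.
|ΔE| = |7.276 × 10^-19 − 1.655 × 10^-18| = 9.28 × 10^-19 J = 5.79 eV.

5.79 eV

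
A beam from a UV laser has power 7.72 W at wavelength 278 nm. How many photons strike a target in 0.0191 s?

2.06 × 10^17 photons

Total energy: E_total = P·t = 7.72 × 0.0191 = 0.1475 J.
Per-photon energy: E = 7.145 × 10^-19 J.
N = E_total / E_photon = 2.06 × 10^17.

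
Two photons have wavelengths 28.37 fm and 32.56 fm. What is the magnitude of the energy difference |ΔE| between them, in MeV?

Using E = hc/λ: E₁ = 7.0019 × 10^-12 J, E₂ = 6.1009 × 10^-12 J.
|ΔE| = |7.0019 × 10^-12 − 6.1009 × 10^-12| = 9.01 × 10^-13 J = 5.62 MeV.

5.62 MeV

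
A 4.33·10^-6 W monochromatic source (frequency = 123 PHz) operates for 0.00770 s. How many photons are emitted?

4.09·10^8 photons

Total energy: E_total = P·t = 4.33·10^-6 × 0.00770 = 3.334·10^-8 J.
Per-photon energy: E = 8.150·10^-17 J.
N = E_total / E_photon = 4.09·10^8.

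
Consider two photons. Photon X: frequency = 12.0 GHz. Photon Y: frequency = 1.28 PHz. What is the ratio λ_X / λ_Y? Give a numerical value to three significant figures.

1.07e5

λ_X = 0.02498 m (from frequency = 12.0 GHz, via λ = c/f).
λ_Y = 2.342e-7 m (from frequency = 1.28 PHz, via λ = c/f).
Ratio = 0.02498 / 2.342e-7 = 1.07e5.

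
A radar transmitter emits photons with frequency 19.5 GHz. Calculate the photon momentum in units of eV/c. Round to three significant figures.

8.06e-5 eV/c

Take h = 6.62607015e-34 J·s, c = 2.99792458e8 m/s, 1 eV = 1.602176634e-19 J.
First convert: f = 19.5 GHz = 1.95e10 Hz.
Since p = hf/c for a photon, p = 4.310e-32 kg·m/s.
Converting to eV/c: p = 8.065e-5 eV/c ≈ 8.06e-5 eV/c.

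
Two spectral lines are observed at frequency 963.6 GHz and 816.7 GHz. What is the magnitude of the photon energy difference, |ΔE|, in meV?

0.608 meV

Using E = hf: E₁ = 6.3849e-22 J, E₂ = 5.4115e-22 J.
|ΔE| = |6.3849e-22 − 5.4115e-22| = 9.73e-23 J = 0.608 meV.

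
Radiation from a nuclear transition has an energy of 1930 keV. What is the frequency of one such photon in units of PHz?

4.67·10^5 PHz

Take h = 6.62607015·10^-34 J·s, 1 eV = 1.602176634·10^-19 J.
In SI units: E = 1930 keV = 3.0922·10^-13 J.
The photon relation is f = E/h, giving f = 4.667·10^20 Hz.
Converting to PHz: f = 466700 PHz ≈ 4.67·10^5 PHz.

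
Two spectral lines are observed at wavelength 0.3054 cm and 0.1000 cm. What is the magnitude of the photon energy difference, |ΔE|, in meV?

0.834 meV

Using E = hc/λ: E₁ = 6.5044·10^-23 J, E₂ = 1.9864·10^-22 J.
|ΔE| = |6.5044·10^-23 − 1.9864·10^-22| = 1.34·10^-22 J = 0.834 meV.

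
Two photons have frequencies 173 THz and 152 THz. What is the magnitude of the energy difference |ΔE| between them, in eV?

0.0868 eV

Using E = hf: E₁ = 1.146 × 10^-19 J, E₂ = 1.007 × 10^-19 J.
|ΔE| = |1.146 × 10^-19 − 1.007 × 10^-19| = 1.39 × 10^-20 J = 0.0868 eV.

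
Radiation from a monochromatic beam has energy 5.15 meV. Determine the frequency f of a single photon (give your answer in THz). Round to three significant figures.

1.25 THz

In SI units: E = 5.15 meV = 8.2512 × 10^-22 J.
For a photon f = E/h, so f = 1.245 × 10^12 Hz.
Converting to THz: f = 1.245 THz ≈ 1.25 THz.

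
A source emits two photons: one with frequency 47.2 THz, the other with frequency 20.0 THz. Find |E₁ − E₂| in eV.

0.112 eV

Using E = hf: E₁ = 3.128e-20 J, E₂ = 1.325e-20 J.
|ΔE| = |3.128e-20 − 1.325e-20| = 1.80e-20 J = 0.112 eV.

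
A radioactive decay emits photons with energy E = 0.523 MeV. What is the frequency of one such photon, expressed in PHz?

Take h = 6.62607015 × 10^-34 J·s, 1 eV = 1.602176634 × 10^-19 J.
In SI units: E = 0.523 MeV = 8.3794 × 10^-14 J.
Since f = E/h for a photon, f = 1.265 × 10^20 Hz.
Converting to PHz: f = 126500 PHz ≈ 1.26 × 10^5 PHz.

1.26 × 10^5 PHz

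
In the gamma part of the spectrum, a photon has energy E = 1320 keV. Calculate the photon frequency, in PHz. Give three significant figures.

Take h = 6.62607015e-34 J·s, 1 eV = 1.602176634e-19 J.
Convert to SI: E = 1320 keV = 2.1149e-13 J.
For a photon f = E/h, so f = 3.192e20 Hz.
Converting to PHz: f = 319200 PHz ≈ 3.19e5 PHz.

3.19e5 PHz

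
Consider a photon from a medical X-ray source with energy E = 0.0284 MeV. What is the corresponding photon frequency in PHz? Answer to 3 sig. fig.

Convert to SI: E = 0.0284 MeV = 4.5502 × 10^-15 J.
For a photon f = E/h, so f = 6.867 × 10^18 Hz.
Converting to PHz: f = 6867 PHz ≈ 6870 PHz.

6870 PHz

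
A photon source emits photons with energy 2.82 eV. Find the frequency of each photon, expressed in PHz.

First convert: E = 2.82 eV = 4.5181·10^-19 J.
For a photon f = E/h, so f = 6.819·10^14 Hz.
Converting to PHz: f = 0.6819 PHz ≈ 0.682 PHz.

0.682 PHz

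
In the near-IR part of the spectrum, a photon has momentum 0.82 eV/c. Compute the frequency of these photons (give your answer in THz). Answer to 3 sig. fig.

198 THz

(h = 6.62607015·10^-34 J·s, c = 2.99792458·10^8 m/s, 1 eV = 1.602176634·10^-19 J.)
Convert to SI: p = 0.82 eV/c = 4.3823·10^-28 kg·m/s.
For a photon f = pc/h, so f = 1.983·10^14 Hz.
Converting to THz: f = 198.3 THz ≈ 198 THz.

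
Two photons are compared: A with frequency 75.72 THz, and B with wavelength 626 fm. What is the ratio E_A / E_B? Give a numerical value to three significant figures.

1.58·10^-7

E_A = 5.017·10^-20 J (from frequency = 75.72 THz, via E = hf).
E_B = 3.173·10^-13 J (from wavelength = 626 fm, via E = hc/λ).
Ratio = 5.017·10^-20 / 3.173·10^-13 = 1.58·10^-7.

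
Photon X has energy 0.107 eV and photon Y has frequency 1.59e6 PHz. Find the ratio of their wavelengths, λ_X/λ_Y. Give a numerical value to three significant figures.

6.15e7

λ_X = 1.159e-5 m (from energy = 0.107 eV, via λ = hc/E).
λ_Y = 1.885e-13 m (from frequency = 1.59e6 PHz, via λ = c/f).
Ratio = 1.159e-5 / 1.885e-13 = 6.15e7.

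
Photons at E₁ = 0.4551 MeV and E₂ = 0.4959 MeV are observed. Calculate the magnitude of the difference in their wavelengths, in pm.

Using λ = hc/E: λ₁ = 2.7243·10^-12 m, λ₂ = 2.5002·10^-12 m.
|Δλ| = |2.7243·10^-12 − 2.5002·10^-12| = 2.24·10^-13 m = 0.224 pm.

0.224 pm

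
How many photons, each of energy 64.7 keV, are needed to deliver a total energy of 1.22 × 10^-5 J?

1.18 × 10^9 photons

Per-photon energy: E = 1.037 × 10^-14 J (from energy = 64.7 keV).
N = E_total / E_photon = 1.22 × 10^-5 J / 1.037 × 10^-14 J = 1.18 × 10^9.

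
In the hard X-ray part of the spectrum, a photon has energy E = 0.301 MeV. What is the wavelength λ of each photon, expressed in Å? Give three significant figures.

0.0412 Å

(h = 6.62607015 × 10^-34 J·s, c = 2.99792458 × 10^8 m/s, 1 eV = 1.602176634 × 10^-19 J.)
Convert to SI: E = 0.301 MeV = 4.8226 × 10^-14 J.
Apply λ = hc/E: λ = 4.119 × 10^-12 m.
Converting to Å: λ = 0.04119 Å ≈ 0.0412 Å.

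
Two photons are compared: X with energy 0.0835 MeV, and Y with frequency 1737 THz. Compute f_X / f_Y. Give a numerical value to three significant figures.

f_X = 2.019 × 10^19 Hz (from energy = 0.0835 MeV, via f = E/h).
f_Y = 1.737 × 10^15 Hz (from frequency = 1737 THz, via f given directly).
Ratio = 2.019 × 10^19 / 1.737 × 10^15 = 1.16 × 10^4.

1.16 × 10^4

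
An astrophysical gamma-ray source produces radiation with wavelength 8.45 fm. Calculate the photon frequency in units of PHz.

(c = 2.99792458e8 m/s.)
First convert: λ = 8.45 fm = 8.45e-15 m.
The photon relation is f = c/λ, giving f = 3.548e22 Hz.
Converting to PHz: f = 3.548e7 PHz ≈ 3.55e7 PHz.

3.55e7 PHz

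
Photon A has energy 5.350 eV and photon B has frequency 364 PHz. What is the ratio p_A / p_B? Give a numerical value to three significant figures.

p_A = 2.859e-27 kg·m/s (from energy = 5.350 eV, via p = E/c).
p_B = 8.045e-25 kg·m/s (from frequency = 364 PHz, via p = hf/c).
Ratio = 2.859e-27 / 8.045e-25 = 3.55e-3.

3.55e-3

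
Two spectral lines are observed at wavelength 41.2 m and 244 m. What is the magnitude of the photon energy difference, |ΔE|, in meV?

2.50 × 10^-5 meV

Using E = hc/λ: E₁ = 4.821 × 10^-27 J, E₂ = 8.141 × 10^-28 J.
|ΔE| = |4.821 × 10^-27 − 8.141 × 10^-28| = 4.01 × 10^-27 J = 2.50 × 10^-5 meV.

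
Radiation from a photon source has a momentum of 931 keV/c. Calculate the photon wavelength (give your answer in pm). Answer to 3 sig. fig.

(h = 6.62607015 × 10^-34 J·s, c = 2.99792458 × 10^8 m/s, 1 eV = 1.602176634 × 10^-19 J.)
First convert: p = 931 keV/c = 4.9755 × 10^-22 kg·m/s.
Apply λ = h/p: λ = 1.332 × 10^-12 m.
Converting to pm: λ = 1.332 pm ≈ 1.33 pm.

1.33 pm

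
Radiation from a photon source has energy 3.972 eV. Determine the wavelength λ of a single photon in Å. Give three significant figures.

3120 Å

(h = 6.62607015 × 10^-34 J·s, c = 2.99792458 × 10^8 m/s, 1 eV = 1.602176634 × 10^-19 J.)
First convert: E = 3.972 eV = 6.3638 × 10^-19 J.
Since λ = hc/E for a photon, λ = 3.121 × 10^-7 m.
Converting to Å: λ = 3121 Å ≈ 3120 Å.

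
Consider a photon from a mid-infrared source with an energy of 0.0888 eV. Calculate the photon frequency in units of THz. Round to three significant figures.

Convert to SI: E = 0.0888 eV = 1.4227 × 10^-20 J.
Since f = E/h for a photon, f = 2.147 × 10^13 Hz.
Converting to THz: f = 21.47 THz ≈ 21.5 THz.

21.5 THz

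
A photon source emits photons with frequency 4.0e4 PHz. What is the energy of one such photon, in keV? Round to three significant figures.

165 keV

Use h = 6.62607015e-34 J·s, 1 eV = 1.602176634e-19 J.
In SI units: f = 4.0e4 PHz = 4.0e19 Hz.
For a photon E = hf, so E = 2.650e-14 J.
Converting to keV: E = 165.4 keV ≈ 165 keV.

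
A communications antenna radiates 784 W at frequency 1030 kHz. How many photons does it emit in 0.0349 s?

Total energy: E_total = P·t = 784 × 0.0349 = 27.36 J.
Per-photon energy: E = 6.825·10^-28 J.
N = E_total / E_photon = 4.01·10^28.

4.01·10^28 photons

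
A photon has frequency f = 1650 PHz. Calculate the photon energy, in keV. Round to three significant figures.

6.82 keV

(h = 6.62607015e-34 J·s, 1 eV = 1.602176634e-19 J.)
First convert: f = 1650 PHz = 1.65e18 Hz.
Apply E = hf: E = 1.093e-15 J.
Converting to keV: E = 6.824 keV ≈ 6.82 keV.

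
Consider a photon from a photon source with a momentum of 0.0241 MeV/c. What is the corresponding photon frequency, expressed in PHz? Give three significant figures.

Take h = 6.62607015 × 10^-34 J·s, c = 2.99792458 × 10^8 m/s, 1 eV = 1.602176634 × 10^-19 J.
Convert to SI: p = 0.0241 MeV/c = 1.2880 × 10^-23 kg·m/s.
Since f = pc/h for a photon, f = 5.827 × 10^18 Hz.
Converting to PHz: f = 5827 PHz ≈ 5830 PHz.

5830 PHz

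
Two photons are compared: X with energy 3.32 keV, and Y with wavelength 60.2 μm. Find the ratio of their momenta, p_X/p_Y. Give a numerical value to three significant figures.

p_X = 1.774·10^-24 kg·m/s (from energy = 3.32 keV, via p = E/c).
p_Y = 1.101·10^-29 kg·m/s (from wavelength = 60.2 μm, via p = h/λ).
Ratio = 1.774·10^-24 / 1.101·10^-29 = 1.61·10^5.

1.61·10^5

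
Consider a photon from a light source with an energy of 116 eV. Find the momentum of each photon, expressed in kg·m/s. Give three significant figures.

Use c = 2.99792458 × 10^8 m/s, 1 eV = 1.602176634 × 10^-19 J.
In SI units: E = 116 eV = 1.8585 × 10^-17 J.
For a photon p = E/c, so p = 6.199 × 10^-26 kg·m/s.
So p ≈ 6.20 × 10^-26 kg·m/s.

6.20 × 10^-26 kg·m/s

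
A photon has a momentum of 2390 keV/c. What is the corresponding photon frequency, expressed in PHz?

(h = 6.62607015·10^-34 J·s, c = 2.99792458·10^8 m/s, 1 eV = 1.602176634·10^-19 J.)
First convert: p = 2390 keV/c = 1.2773·10^-21 kg·m/s.
Since f = pc/h for a photon, f = 5.779·10^20 Hz.
Converting to PHz: f = 577900 PHz ≈ 5.78·10^5 PHz.

5.78·10^5 PHz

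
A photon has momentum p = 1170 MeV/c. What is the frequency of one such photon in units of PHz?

2.83·10^8 PHz

Take h = 6.62607015·10^-34 J·s, c = 2.99792458·10^8 m/s, 1 eV = 1.602176634·10^-19 J.
First convert: p = 1170 MeV/c = 6.2528·10^-19 kg·m/s.
Apply f = pc/h: f = 2.829·10^23 Hz.
Converting to PHz: f = 2.829·10^8 PHz ≈ 2.83·10^8 PHz.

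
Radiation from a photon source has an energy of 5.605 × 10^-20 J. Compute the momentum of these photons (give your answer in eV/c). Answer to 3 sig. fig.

0.350 eV/c

(c = 2.99792458 × 10^8 m/s, 1 eV = 1.602176634 × 10^-19 J.)
The photon relation is p = E/c, giving p = 1.870 × 10^-28 kg·m/s.
Converting to eV/c: p = 0.3498 eV/c ≈ 0.350 eV/c.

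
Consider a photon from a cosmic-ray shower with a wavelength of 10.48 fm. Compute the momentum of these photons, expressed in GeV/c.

(h = 6.62607015·10^-34 J·s, c = 2.99792458·10^8 m/s, 1 eV = 1.602176634·10^-19 J.)
In SI units: λ = 10.48 fm = 1.048·10^-14 m.
The photon relation is p = h/λ, giving p = 6.323·10^-20 kg·m/s.
Converting to GeV/c: p = 0.1183 GeV/c ≈ 0.118 GeV/c.

0.118 GeV/c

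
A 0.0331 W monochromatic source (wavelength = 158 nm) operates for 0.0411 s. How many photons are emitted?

1.08·10^15 photons

Total energy: E_total = P·t = 0.0331 × 0.0411 = 0.001360 J.
Per-photon energy: E = 1.257·10^-18 J.
N = E_total / E_photon = 1.08·10^15.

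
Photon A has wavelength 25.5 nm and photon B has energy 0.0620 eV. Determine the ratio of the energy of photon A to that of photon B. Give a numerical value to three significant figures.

784

E_A = 7.790·10^-18 J (from wavelength = 25.5 nm, via E = hc/λ).
E_B = 9.933·10^-21 J (from energy = 0.0620 eV, via E given directly).
Ratio = 7.790·10^-18 / 9.933·10^-21 = 784.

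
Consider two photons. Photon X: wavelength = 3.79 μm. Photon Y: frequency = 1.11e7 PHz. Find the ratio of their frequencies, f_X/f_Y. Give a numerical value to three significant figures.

7.13e-9

f_X = 7.910e13 Hz (from wavelength = 3.79 μm, via f = c/λ).
f_Y = 1.110e22 Hz (from frequency = 1.11e7 PHz, via f given directly).
Ratio = 7.910e13 / 1.110e22 = 7.13e-9.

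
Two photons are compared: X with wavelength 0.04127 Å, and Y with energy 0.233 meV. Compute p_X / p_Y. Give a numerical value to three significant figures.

p_X = 1.606·10^-22 kg·m/s (from wavelength = 0.04127 Å, via p = h/λ).
p_Y = 1.245·10^-31 kg·m/s (from energy = 0.233 meV, via p = E/c).
Ratio = 1.606·10^-22 / 1.245·10^-31 = 1.29·10^9.

1.29·10^9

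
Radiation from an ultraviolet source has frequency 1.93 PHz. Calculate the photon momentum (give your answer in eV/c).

7.98 eV/c

In SI units: f = 1.93 PHz = 1.93 × 10^15 Hz.
Since p = hf/c for a photon, p = 4.266 × 10^-27 kg·m/s.
Converting to eV/c: p = 7.982 eV/c ≈ 7.98 eV/c.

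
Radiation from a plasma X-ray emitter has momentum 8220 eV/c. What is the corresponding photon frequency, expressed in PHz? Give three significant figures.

Convert to SI: p = 8220 eV/c = 4.3930e-24 kg·m/s.
Since f = pc/h for a photon, f = 1.988e18 Hz.
Converting to PHz: f = 1988 PHz ≈ 1990 PHz.

1990 PHz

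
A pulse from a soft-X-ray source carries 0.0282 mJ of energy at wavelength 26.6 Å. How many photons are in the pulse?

3.78·10^11 photons

Per-photon energy: E = 7.468·10^-17 J (from wavelength = 26.6 Å).
N = E_total / E_photon = 2.82·10^-5 J / 7.468·10^-17 J = 3.78·10^11.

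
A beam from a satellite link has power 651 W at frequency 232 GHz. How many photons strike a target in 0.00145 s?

Total energy: E_total = P·t = 651 × 0.00145 = 0.9439 J.
Per-photon energy: E = 1.537e-22 J.
N = E_total / E_photon = 6.14e21.

6.14e21 photons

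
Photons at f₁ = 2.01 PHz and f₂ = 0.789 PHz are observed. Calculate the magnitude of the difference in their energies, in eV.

Using E = hf: E₁ = 1.332·10^-18 J, E₂ = 5.228·10^-19 J.
|ΔE| = |1.332·10^-18 − 5.228·10^-19| = 8.09·10^-19 J = 5.05 eV.

5.05 eV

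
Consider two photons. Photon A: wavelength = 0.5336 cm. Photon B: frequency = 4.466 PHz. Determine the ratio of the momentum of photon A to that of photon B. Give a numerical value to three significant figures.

p_A = 1.242e-31 kg·m/s (from wavelength = 0.5336 cm, via p = h/λ).
p_B = 9.871e-27 kg·m/s (from frequency = 4.466 PHz, via p = hf/c).
Ratio = 1.242e-31 / 9.871e-27 = 1.26e-5.

1.26e-5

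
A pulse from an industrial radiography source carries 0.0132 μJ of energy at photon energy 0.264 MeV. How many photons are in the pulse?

Per-photon energy: E = 4.230 × 10^-14 J (from energy = 0.264 MeV).
N = E_total / E_photon = 1.32 × 10^-8 J / 4.230 × 10^-14 J = 3.12 × 10^5.

3.12 × 10^5 photons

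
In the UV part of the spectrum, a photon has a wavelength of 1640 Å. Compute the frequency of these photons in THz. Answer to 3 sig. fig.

Take c = 2.99792458e8 m/s.
First convert: λ = 1640 Å = 1.64e-7 m.
The photon relation is f = c/λ, giving f = 1.828e15 Hz.
Converting to THz: f = 1828 THz ≈ 1830 THz.

1830 THz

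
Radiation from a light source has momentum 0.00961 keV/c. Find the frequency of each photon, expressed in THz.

Convert to SI: p = 0.00961 keV/c = 5.1359 × 10^-27 kg·m/s.
For a photon f = pc/h, so f = 2.324 × 10^15 Hz.
Converting to THz: f = 2324 THz ≈ 2320 THz.

2320 THz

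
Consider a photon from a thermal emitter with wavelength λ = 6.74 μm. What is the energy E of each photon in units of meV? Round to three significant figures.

184 meV

Take h = 6.62607015e-34 J·s, c = 2.99792458e8 m/s, 1 eV = 1.602176634e-19 J.
In SI units: λ = 6.74 μm = 6.74e-6 m.
The photon relation is E = hc/λ, giving E = 2.947e-20 J.
Converting to meV: E = 184.0 meV ≈ 184 meV.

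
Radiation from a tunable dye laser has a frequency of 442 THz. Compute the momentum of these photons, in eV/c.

1.83 eV/c

Convert to SI: f = 442 THz = 4.42 × 10^14 Hz.
Apply p = hf/c: p = 9.769 × 10^-28 kg·m/s.
Converting to eV/c: p = 1.828 eV/c ≈ 1.83 eV/c.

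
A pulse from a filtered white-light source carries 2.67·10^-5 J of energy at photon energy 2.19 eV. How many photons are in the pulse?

Per-photon energy: E = 3.509·10^-19 J (from energy = 2.19 eV).
N = E_total / E_photon = 2.67·10^-5 J / 3.509·10^-19 J = 7.61·10^13.

7.61·10^13 photons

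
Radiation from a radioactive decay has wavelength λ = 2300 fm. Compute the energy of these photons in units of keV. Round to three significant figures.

Use h = 6.62607015e-34 J·s, c = 2.99792458e8 m/s, 1 eV = 1.602176634e-19 J.
Convert to SI: λ = 2300 fm = 2.3e-12 m.
Since E = hc/λ for a photon, E = 8.637e-14 J.
Converting to keV: E = 539.1 keV ≈ 539 keV.

539 keV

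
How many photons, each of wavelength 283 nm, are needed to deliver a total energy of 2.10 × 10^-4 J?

2.99 × 10^14 photons

Per-photon energy: E = 7.019 × 10^-19 J (from wavelength = 283 nm).
N = E_total / E_photon = 2.10 × 10^-4 J / 7.019 × 10^-19 J = 2.99 × 10^14.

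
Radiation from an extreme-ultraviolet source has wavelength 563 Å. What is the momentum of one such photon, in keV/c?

(h = 6.62607015 × 10^-34 J·s, c = 2.99792458 × 10^8 m/s, 1 eV = 1.602176634 × 10^-19 J.)
In SI units: λ = 563 Å = 5.63 × 10^-8 m.
Apply p = h/λ: p = 1.177 × 10^-26 kg·m/s.
Converting to keV/c: p = 0.02202 keV/c ≈ 0.0220 keV/c.

0.0220 keV/c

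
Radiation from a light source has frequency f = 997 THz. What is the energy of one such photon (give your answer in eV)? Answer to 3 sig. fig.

Use h = 6.62607015 × 10^-34 J·s, 1 eV = 1.602176634 × 10^-19 J.
Convert to SI: f = 997 THz = 9.97 × 10^14 Hz.
For a photon E = hf, so E = 6.606 × 10^-19 J.
Converting to eV: E = 4.123 eV ≈ 4.12 eV.

4.12 eV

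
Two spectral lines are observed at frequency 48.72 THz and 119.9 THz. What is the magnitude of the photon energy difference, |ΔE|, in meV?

Using E = hf: E₁ = 3.2282 × 10^-20 J, E₂ = 7.9447 × 10^-20 J.
|ΔE| = |3.2282 × 10^-20 − 7.9447 × 10^-20| = 4.72 × 10^-20 J = 294 meV.

294 meV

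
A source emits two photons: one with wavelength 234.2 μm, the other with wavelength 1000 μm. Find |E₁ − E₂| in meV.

Using E = hc/λ: E₁ = 8.4818 × 10^-22 J, E₂ = 1.9864 × 10^-22 J.
|ΔE| = |8.4818 × 10^-22 − 1.9864 × 10^-22| = 6.50 × 10^-22 J = 4.05 meV.

4.05 meV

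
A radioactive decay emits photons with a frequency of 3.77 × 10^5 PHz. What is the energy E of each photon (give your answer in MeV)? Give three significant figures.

1.56 MeV

Take h = 6.62607015 × 10^-34 J·s, 1 eV = 1.602176634 × 10^-19 J.
In SI units: f = 3.77 × 10^5 PHz = 3.77 × 10^20 Hz.
The photon relation is E = hf, giving E = 2.498 × 10^-13 J.
Converting to MeV: E = 1.559 MeV ≈ 1.56 MeV.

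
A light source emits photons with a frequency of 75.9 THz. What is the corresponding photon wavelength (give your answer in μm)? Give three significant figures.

3.95 μm

Convert to SI: f = 75.9 THz = 7.59e13 Hz.
The photon relation is λ = c/f, giving λ = 3.950e-6 m.
Converting to μm: λ = 3.950 μm ≈ 3.95 μm.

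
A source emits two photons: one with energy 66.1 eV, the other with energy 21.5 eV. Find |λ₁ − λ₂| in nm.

Using λ = hc/E: λ₁ = 1.876 × 10^-8 m, λ₂ = 5.767 × 10^-8 m.
|Δλ| = |1.876 × 10^-8 − 5.767 × 10^-8| = 3.89 × 10^-8 m = 38.9 nm.

38.9 nm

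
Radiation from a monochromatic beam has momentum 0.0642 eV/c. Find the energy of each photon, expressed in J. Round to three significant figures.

Take c = 2.99792458e8 m/s, 1 eV = 1.602176634e-19 J.
Convert to SI: p = 0.0642 eV/c = 3.4310e-29 kg·m/s.
For a photon E = pc, so E = 1.029e-20 J.
So E ≈ 1.03e-20 J.

1.03e-20 J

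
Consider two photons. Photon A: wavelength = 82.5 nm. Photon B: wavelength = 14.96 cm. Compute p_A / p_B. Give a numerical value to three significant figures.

p_A = 8.032e-27 kg·m/s (from wavelength = 82.5 nm, via p = h/λ).
p_B = 4.429e-33 kg·m/s (from wavelength = 14.96 cm, via p = h/λ).
Ratio = 8.032e-27 / 4.429e-33 = 1.81e6.

1.81e6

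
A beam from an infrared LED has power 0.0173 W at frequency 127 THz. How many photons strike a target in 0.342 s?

Total energy: E_total = P·t = 0.0173 × 0.342 = 0.005917 J.
Per-photon energy: E = 8.415 × 10^-20 J.
N = E_total / E_photon = 7.03 × 10^16.

7.03 × 10^16 photons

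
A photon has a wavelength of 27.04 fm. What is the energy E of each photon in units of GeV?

Convert to SI: λ = 27.04 fm = 2.704 × 10^-14 m.
Since E = hc/λ for a photon, E = 7.346 × 10^-12 J.
Converting to GeV: E = 0.04585 GeV ≈ 0.0459 GeV.

0.0459 GeV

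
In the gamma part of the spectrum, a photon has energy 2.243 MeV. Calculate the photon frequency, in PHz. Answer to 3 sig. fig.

5.42·10^5 PHz

Take h = 6.62607015·10^-34 J·s, 1 eV = 1.602176634·10^-19 J.
Convert to SI: E = 2.243 MeV = 3.5937·10^-13 J.
The photon relation is f = E/h, giving f = 5.424·10^20 Hz.
Converting to PHz: f = 542400 PHz ≈ 5.42·10^5 PHz.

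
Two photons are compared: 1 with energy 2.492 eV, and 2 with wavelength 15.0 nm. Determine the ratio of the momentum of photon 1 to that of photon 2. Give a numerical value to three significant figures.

p_1 = 1.332e-27 kg·m/s (from energy = 2.492 eV, via p = E/c).
p_2 = 4.417e-26 kg·m/s (from wavelength = 15.0 nm, via p = h/λ).
Ratio = 1.332e-27 / 4.417e-26 = 0.0301.

0.0301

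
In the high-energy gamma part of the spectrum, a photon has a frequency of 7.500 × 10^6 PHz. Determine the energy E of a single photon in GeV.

Take h = 6.62607015 × 10^-34 J·s, 1 eV = 1.602176634 × 10^-19 J.
Convert to SI: f = 7.500 × 10^6 PHz = 7.500 × 10^21 Hz.
Apply E = hf: E = 4.970 × 10^-12 J.
Converting to GeV: E = 0.03102 GeV ≈ 0.0310 GeV.

0.0310 GeV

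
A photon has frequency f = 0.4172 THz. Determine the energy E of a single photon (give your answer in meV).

1.73 meV

Use h = 6.62607015·10^-34 J·s, 1 eV = 1.602176634·10^-19 J.
First convert: f = 0.4172 THz = 4.172·10^11 Hz.
Apply E = hf: E = 2.764·10^-22 J.
Converting to meV: E = 1.725 meV ≈ 1.73 meV.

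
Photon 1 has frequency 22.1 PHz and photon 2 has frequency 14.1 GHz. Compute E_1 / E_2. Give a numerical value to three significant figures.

E_1 = 1.464·10^-17 J (from frequency = 22.1 PHz, via E = hf).
E_2 = 9.343·10^-24 J (from frequency = 14.1 GHz, via E = hf).
Ratio = 1.464·10^-17 / 9.343·10^-24 = 1.57·10^6.

1.57·10^6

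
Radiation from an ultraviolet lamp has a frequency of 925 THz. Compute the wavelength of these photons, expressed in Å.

3240 Å

Convert to SI: f = 925 THz = 9.25 × 10^14 Hz.
The photon relation is λ = c/f, giving λ = 3.241 × 10^-7 m.
Converting to Å: λ = 3241 Å ≈ 3240 Å.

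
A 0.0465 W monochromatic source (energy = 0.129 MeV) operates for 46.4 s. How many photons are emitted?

1.04 × 10^14 photons

Total energy: E_total = P·t = 0.0465 × 46.4 = 2.158 J.
Per-photon energy: E = 2.067 × 10^-14 J.
N = E_total / E_photon = 1.04 × 10^14.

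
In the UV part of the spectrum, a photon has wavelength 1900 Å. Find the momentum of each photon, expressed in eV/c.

6.53 eV/c

In SI units: λ = 1900 Å = 1.90 × 10^-7 m.
Since p = h/λ for a photon, p = 3.487 × 10^-27 kg·m/s.
Converting to eV/c: p = 6.525 eV/c ≈ 6.53 eV/c.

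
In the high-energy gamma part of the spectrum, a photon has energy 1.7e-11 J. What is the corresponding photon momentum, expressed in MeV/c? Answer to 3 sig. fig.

106 MeV/c

For a photon p = E/c, so p = 5.671e-20 kg·m/s.
Converting to MeV/c: p = 106.1 MeV/c ≈ 106 MeV/c.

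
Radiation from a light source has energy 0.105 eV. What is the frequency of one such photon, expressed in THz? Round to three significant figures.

First convert: E = 0.105 eV = 1.6823 × 10^-20 J.
The photon relation is f = E/h, giving f = 2.539 × 10^13 Hz.
Converting to THz: f = 25.39 THz ≈ 25.4 THz.

25.4 THz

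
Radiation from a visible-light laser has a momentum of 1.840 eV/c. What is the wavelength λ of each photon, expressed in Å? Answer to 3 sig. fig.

6740 Å

Take h = 6.62607015e-34 J·s, c = 2.99792458e8 m/s, 1 eV = 1.602176634e-19 J.
First convert: p = 1.840 eV/c = 9.8335e-28 kg·m/s.
Since λ = h/p for a photon, λ = 6.738e-7 m.
Converting to Å: λ = 6738 Å ≈ 6740 Å.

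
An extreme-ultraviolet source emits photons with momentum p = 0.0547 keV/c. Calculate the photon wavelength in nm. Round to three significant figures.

Take h = 6.62607015e-34 J·s, c = 2.99792458e8 m/s, 1 eV = 1.602176634e-19 J.
First convert: p = 0.0547 keV/c = 2.9233e-26 kg·m/s.
For a photon λ = h/p, so λ = 2.267e-8 m.
Converting to nm: λ = 22.67 nm ≈ 22.7 nm.

22.7 nm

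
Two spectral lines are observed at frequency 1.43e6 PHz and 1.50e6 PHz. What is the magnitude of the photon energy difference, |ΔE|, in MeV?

Using E = hf: E₁ = 9.475e-13 J, E₂ = 9.939e-13 J.
|ΔE| = |9.475e-13 − 9.939e-13| = 4.64e-14 J = 0.289 MeV.

0.289 MeV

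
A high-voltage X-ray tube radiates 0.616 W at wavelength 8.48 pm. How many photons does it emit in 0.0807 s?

Total energy: E_total = P·t = 0.616 × 0.0807 = 0.04971 J.
Per-photon energy: E = 2.343e-14 J.
N = E_total / E_photon = 2.12e12.

2.12e12 photons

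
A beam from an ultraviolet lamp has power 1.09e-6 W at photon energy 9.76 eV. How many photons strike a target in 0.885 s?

6.17e11 photons

Total energy: E_total = P·t = 1.09e-6 × 0.885 = 9.646e-7 J.
Per-photon energy: E = 1.564e-18 J.
N = E_total / E_photon = 6.17e11.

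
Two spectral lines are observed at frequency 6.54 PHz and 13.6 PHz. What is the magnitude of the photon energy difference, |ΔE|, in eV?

29.2 eV

Using E = hf: E₁ = 4.333e-18 J, E₂ = 9.011e-18 J.
|ΔE| = |4.333e-18 − 9.011e-18| = 4.68e-18 J = 29.2 eV.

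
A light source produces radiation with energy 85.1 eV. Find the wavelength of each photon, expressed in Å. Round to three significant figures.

146 Å

Take h = 6.62607015 × 10^-34 J·s, c = 2.99792458 × 10^8 m/s, 1 eV = 1.602176634 × 10^-19 J.
First convert: E = 85.1 eV = 1.3635 × 10^-17 J.
The photon relation is λ = hc/E, giving λ = 1.457 × 10^-8 m.
Converting to Å: λ = 145.7 Å ≈ 146 Å.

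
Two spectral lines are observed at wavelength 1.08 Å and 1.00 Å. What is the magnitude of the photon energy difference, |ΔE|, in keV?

Using E = hc/λ: E₁ = 1.839e-15 J, E₂ = 1.986e-15 J.
|ΔE| = |1.839e-15 − 1.986e-15| = 1.47e-16 J = 0.918 keV.

0.918 keV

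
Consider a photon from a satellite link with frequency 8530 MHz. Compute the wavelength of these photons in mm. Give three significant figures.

Take c = 2.99792458 × 10^8 m/s.
Convert to SI: f = 8530 MHz = 8.53 × 10^9 Hz.
Apply λ = c/f: λ = 0.03515 m.
Converting to mm: λ = 35.15 mm ≈ 35.1 mm.

35.1 mm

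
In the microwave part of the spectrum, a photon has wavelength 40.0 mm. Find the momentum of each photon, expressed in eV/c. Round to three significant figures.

(h = 6.62607015 × 10^-34 J·s, c = 2.99792458 × 10^8 m/s, 1 eV = 1.602176634 × 10^-19 J.)
In SI units: λ = 40.0 mm = 0.0400 m.
Since p = h/λ for a photon, p = 1.657 × 10^-32 kg·m/s.
Converting to eV/c: p = 3.100 × 10^-5 eV/c ≈ 3.10 × 10^-5 eV/c.

3.10 × 10^-5 eV/c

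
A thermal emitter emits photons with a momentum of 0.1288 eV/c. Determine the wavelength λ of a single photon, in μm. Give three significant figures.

9.63 μm

In SI units: p = 0.1288 eV/c = 6.8834e-29 kg·m/s.
Since λ = h/p for a photon, λ = 9.626e-6 m.
Converting to μm: λ = 9.626 μm ≈ 9.63 μm.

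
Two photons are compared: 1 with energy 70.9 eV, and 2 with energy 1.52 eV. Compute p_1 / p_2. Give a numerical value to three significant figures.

46.6

p_1 = 3.789·10^-26 kg·m/s (from energy = 70.9 eV, via p = E/c).
p_2 = 8.123·10^-28 kg·m/s (from energy = 1.52 eV, via p = E/c).
Ratio = 3.789·10^-26 / 8.123·10^-28 = 46.6.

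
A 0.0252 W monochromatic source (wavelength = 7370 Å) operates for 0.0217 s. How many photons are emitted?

Total energy: E_total = P·t = 0.0252 × 0.0217 = 5.468e-4 J.
Per-photon energy: E = 2.695e-19 J.
N = E_total / E_photon = 2.03e15.

2.03e15 photons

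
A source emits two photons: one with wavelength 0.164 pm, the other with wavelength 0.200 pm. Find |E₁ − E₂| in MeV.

Using E = hc/λ: E₁ = 1.211e-12 J, E₂ = 9.932e-13 J.
|ΔE| = |1.211e-12 − 9.932e-13| = 2.18e-13 J = 1.36 MeV.

1.36 MeV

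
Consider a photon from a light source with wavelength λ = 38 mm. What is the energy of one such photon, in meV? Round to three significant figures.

0.0326 meV

Take h = 6.62607015e-34 J·s, c = 2.99792458e8 m/s, 1 eV = 1.602176634e-19 J.
Convert to SI: λ = 38 mm = 0.038 m.
The photon relation is E = hc/λ, giving E = 5.227e-24 J.
Converting to meV: E = 0.03263 meV ≈ 0.0326 meV.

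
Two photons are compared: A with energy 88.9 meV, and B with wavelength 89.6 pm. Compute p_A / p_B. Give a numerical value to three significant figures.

6.42 × 10^-6

p_A = 4.751 × 10^-29 kg·m/s (from energy = 88.9 meV, via p = E/c).
p_B = 7.395 × 10^-24 kg·m/s (from wavelength = 89.6 pm, via p = h/λ).
Ratio = 4.751 × 10^-29 / 7.395 × 10^-24 = 6.42 × 10^-6.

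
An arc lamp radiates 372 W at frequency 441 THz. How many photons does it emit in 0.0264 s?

Total energy: E_total = P·t = 372 × 0.0264 = 9.821 J.
Per-photon energy: E = 2.922e-19 J.
N = E_total / E_photon = 3.36e19.

3.36e19 photons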